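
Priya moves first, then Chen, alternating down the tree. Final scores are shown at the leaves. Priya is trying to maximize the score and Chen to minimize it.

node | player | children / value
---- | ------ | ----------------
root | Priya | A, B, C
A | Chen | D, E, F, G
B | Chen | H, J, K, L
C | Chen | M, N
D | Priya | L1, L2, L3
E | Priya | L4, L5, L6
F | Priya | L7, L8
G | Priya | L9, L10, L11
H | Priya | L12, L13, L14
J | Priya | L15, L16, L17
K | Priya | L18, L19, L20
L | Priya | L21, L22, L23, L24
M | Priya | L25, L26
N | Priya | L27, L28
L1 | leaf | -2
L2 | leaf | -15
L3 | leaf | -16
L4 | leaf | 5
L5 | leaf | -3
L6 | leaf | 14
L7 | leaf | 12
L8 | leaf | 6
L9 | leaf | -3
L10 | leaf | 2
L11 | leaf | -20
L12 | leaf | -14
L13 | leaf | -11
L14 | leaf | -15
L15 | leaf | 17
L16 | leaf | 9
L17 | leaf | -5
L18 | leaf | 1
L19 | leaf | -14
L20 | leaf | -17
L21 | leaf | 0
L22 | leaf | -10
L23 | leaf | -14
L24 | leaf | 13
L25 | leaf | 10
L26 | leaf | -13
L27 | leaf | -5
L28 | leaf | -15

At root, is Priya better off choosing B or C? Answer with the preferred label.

C

H (Priya): max(-14, -11, -15) = -11
J (Priya): max(17, 9, -5) = 17
K (Priya): max(1, -14, -17) = 1
L (Priya): max(0, -10, -14, 13) = 13
B (Chen): min(-11, 17, 1, 13) = -11
M (Priya): max(10, -13) = 10
N (Priya): max(-5, -15) = -5
C (Chen): min(10, -5) = -5
Priya prefers the higher value; B=-11, C=-5. C is better since -5 > -11.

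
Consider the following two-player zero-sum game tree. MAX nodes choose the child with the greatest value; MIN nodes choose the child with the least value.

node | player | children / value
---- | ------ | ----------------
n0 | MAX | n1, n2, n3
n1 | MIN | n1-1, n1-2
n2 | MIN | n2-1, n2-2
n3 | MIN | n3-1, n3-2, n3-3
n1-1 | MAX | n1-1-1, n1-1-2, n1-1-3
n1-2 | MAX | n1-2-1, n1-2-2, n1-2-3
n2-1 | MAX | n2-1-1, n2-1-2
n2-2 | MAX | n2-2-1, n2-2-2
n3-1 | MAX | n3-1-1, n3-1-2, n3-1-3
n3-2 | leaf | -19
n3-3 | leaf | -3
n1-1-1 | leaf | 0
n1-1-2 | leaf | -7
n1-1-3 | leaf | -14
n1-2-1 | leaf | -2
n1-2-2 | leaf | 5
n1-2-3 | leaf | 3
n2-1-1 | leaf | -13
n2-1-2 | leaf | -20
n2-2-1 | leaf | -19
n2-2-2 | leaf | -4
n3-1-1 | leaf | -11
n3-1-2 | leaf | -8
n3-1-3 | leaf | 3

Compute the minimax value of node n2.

n2-1 (MAX): max(-13, -20) = -13
n2-2 (MAX): max(-19, -4) = -4
n2 (MIN): min(-13, -4) = -13

-13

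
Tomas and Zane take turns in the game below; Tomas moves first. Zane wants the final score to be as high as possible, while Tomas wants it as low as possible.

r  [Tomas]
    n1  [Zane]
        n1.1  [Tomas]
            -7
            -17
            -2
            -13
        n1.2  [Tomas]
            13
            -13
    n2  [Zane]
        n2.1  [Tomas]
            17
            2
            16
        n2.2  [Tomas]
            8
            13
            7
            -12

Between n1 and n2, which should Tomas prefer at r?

n1.1 (Tomas): min(-7, -17, -2, -13) = -17
n1.2 (Tomas): min(13, -13) = -13
n1 (Zane): max(-17, -13) = -13
n2.1 (Tomas): min(17, 2, 16) = 2
n2.2 (Tomas): min(8, 13, 7, -12) = -12
n2 (Zane): max(2, -12) = 2
Tomas prefers the lower value; n1=-13, n2=2. n1 is better since -13 < 2.

n1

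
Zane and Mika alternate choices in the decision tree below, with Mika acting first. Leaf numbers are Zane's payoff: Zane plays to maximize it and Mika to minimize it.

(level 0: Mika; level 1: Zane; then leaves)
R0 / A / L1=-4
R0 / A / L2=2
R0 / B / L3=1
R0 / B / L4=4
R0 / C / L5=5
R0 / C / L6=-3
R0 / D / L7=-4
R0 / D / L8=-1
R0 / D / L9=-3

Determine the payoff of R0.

A (Zane): max(-4, 2) = 2
B (Zane): max(1, 4) = 4
C (Zane): max(5, -3) = 5
D (Zane): max(-4, -1, -3) = -1
R0 (Mika): min(2, 4, 5, -1) = -1

-1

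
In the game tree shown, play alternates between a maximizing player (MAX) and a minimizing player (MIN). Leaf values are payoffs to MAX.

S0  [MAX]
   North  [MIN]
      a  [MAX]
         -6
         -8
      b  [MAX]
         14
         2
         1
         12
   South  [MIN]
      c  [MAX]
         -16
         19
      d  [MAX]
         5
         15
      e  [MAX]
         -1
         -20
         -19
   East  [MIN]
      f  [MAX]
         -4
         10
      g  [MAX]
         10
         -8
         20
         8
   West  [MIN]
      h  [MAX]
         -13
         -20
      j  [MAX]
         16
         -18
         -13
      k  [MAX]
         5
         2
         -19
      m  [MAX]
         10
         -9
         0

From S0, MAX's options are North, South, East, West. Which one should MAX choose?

East

a (MAX): max(-6, -8) = -6
b (MAX): max(14, 2, 1, 12) = 14
North (MIN): min(-6, 14) = -6
c (MAX): max(-16, 19) = 19
d (MAX): max(5, 15) = 15
e (MAX): max(-1, -20, -19) = -1
South (MIN): min(19, 15, -1) = -1
f (MAX): max(-4, 10) = 10
g (MAX): max(10, -8, 20, 8) = 20
East (MIN): min(10, 20) = 10
h (MAX): max(-13, -20) = -13
j (MAX): max(16, -18, -13) = 16
k (MAX): max(5, 2, -19) = 5
m (MAX): max(10, -9, 0) = 10
West (MIN): min(-13, 16, 5, 10) = -13
S0 (MAX): max(-6, -1, 10, -13) = 10
MAX at S0 wants the highest of {North=-6, South=-1, East=10, West=-13}, so chooses East.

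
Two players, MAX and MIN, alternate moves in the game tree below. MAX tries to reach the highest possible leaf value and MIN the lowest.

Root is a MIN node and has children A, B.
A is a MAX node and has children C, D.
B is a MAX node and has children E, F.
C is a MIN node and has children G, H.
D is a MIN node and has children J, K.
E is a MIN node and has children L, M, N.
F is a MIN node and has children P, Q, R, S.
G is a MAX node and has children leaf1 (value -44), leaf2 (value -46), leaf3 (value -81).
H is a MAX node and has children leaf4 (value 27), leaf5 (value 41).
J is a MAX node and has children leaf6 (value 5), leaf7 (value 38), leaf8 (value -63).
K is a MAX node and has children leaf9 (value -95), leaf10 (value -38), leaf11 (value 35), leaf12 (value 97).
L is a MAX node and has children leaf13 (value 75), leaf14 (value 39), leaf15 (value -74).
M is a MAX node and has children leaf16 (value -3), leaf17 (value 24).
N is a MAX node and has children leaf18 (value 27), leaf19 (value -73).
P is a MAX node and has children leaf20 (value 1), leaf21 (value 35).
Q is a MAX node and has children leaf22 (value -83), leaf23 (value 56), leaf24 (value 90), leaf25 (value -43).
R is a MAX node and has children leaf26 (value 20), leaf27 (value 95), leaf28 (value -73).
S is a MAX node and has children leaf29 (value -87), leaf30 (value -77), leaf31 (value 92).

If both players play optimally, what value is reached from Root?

G (MAX): max(-44, -46, -81) = -44
H (MAX): max(27, 41) = 41
C (MIN): min(-44, 41) = -44
J (MAX): max(5, 38, -63) = 38
K (MAX): max(-95, -38, 35, 97) = 97
D (MIN): min(38, 97) = 38
A (MAX): max(-44, 38) = 38
L (MAX): max(75, 39, -74) = 75
M (MAX): max(-3, 24) = 24
N (MAX): max(27, -73) = 27
E (MIN): min(75, 24, 27) = 24
P (MAX): max(1, 35) = 35
Q (MAX): max(-83, 56, 90, -43) = 90
R (MAX): max(20, 95, -73) = 95
S (MAX): max(-87, -77, 92) = 92
F (MIN): min(35, 90, 95, 92) = 35
B (MAX): max(24, 35) = 35
Root (MIN): min(38, 35) = 35

35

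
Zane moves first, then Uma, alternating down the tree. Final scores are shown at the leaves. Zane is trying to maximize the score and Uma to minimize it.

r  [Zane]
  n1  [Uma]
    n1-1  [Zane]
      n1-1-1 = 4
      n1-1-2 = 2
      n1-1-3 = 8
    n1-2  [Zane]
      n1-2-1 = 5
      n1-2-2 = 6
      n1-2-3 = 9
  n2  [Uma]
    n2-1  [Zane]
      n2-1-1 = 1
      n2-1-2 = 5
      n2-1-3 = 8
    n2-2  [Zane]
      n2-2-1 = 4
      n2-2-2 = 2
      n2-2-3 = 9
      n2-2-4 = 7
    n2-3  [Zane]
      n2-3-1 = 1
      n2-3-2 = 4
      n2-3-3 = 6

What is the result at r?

n1-1 (Zane): max(4, 2, 8) = 8
n1-2 (Zane): max(5, 6, 9) = 9
n1 (Uma): min(8, 9) = 8
n2-1 (Zane): max(1, 5, 8) = 8
n2-2 (Zane): max(4, 2, 9, 7) = 9
n2-3 (Zane): max(1, 4, 6) = 6
n2 (Uma): min(8, 9, 6) = 6
r (Zane): max(8, 6) = 8

8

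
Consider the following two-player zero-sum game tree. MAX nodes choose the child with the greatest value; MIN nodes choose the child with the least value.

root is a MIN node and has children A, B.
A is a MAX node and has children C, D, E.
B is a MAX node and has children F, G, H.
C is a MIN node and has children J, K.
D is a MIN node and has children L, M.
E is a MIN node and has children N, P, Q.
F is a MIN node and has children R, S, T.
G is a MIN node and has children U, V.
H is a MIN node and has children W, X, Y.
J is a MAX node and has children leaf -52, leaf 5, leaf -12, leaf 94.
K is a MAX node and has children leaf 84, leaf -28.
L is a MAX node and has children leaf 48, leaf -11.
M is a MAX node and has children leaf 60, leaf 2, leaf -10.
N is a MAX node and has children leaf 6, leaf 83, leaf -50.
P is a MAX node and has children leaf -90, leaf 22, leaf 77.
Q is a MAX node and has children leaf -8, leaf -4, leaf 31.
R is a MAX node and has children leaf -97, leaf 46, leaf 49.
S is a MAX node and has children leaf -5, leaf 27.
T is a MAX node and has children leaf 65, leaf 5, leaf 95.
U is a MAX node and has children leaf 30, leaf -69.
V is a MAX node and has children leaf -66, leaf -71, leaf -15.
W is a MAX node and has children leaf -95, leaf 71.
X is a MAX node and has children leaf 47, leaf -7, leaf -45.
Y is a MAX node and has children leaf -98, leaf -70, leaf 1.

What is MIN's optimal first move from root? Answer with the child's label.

J (MAX): max(-52, 5, -12, 94) = 94
K (MAX): max(84, -28) = 84
C (MIN): min(94, 84) = 84
L (MAX): max(48, -11) = 48
M (MAX): max(60, 2, -10) = 60
D (MIN): min(48, 60) = 48
N (MAX): max(6, 83, -50) = 83
P (MAX): max(-90, 22, 77) = 77
Q (MAX): max(-8, -4, 31) = 31
E (MIN): min(83, 77, 31) = 31
A (MAX): max(84, 48, 31) = 84
R (MAX): max(-97, 46, 49) = 49
S (MAX): max(-5, 27) = 27
T (MAX): max(65, 5, 95) = 95
F (MIN): min(49, 27, 95) = 27
U (MAX): max(30, -69) = 30
V (MAX): max(-66, -71, -15) = -15
G (MIN): min(30, -15) = -15
W (MAX): max(-95, 71) = 71
X (MAX): max(47, -7, -45) = 47
Y (MAX): max(-98, -70, 1) = 1
H (MIN): min(71, 47, 1) = 1
B (MAX): max(27, -15, 1) = 27
root (MIN): min(84, 27) = 27
MIN at root wants the lowest of {A=84, B=27}, so chooses B.

B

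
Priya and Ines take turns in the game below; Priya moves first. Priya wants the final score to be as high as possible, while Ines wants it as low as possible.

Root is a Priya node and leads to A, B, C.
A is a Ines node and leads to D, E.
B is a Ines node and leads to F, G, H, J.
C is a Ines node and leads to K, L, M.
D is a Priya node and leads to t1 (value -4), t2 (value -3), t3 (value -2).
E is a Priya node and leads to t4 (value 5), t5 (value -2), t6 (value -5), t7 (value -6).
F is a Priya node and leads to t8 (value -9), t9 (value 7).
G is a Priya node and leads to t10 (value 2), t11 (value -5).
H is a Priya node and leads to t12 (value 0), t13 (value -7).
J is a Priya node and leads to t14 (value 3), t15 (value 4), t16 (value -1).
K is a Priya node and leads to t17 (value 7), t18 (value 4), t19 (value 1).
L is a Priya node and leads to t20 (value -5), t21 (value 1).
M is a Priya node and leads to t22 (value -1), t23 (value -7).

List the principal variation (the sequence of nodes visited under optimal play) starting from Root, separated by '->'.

Root -> B -> H -> t12

D (Priya): max(-4, -3, -2) = -2
E (Priya): max(5, -2, -5, -6) = 5
A (Ines): min(-2, 5) = -2
F (Priya): max(-9, 7) = 7
G (Priya): max(2, -5) = 2
H (Priya): max(0, -7) = 0
J (Priya): max(3, 4, -1) = 4
B (Ines): min(7, 2, 0, 4) = 0
K (Priya): max(7, 4, 1) = 7
L (Priya): max(-5, 1) = 1
M (Priya): max(-1, -7) = -1
C (Ines): min(7, 1, -1) = -1
Root (Priya): max(-2, 0, -1) = 0
At Root, Priya picks B (highest: 0).
At B, Ines picks H (lowest: 0).
At H, Priya picks t12 (highest: 0).
Terminal value 0.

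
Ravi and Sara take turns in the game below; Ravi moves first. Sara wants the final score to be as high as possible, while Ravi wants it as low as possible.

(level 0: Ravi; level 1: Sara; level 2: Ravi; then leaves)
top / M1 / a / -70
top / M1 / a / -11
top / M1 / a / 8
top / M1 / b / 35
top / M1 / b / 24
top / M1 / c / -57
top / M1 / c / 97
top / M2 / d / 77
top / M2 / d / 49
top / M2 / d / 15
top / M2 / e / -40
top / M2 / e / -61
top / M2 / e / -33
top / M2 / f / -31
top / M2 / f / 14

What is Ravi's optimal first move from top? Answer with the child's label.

M2

a (Ravi): min(-70, -11, 8) = -70
b (Ravi): min(35, 24) = 24
c (Ravi): min(-57, 97) = -57
M1 (Sara): max(-70, 24, -57) = 24
d (Ravi): min(77, 49, 15) = 15
e (Ravi): min(-40, -61, -33) = -61
f (Ravi): min(-31, 14) = -31
M2 (Sara): max(15, -61, -31) = 15
top (Ravi): min(24, 15) = 15
Ravi at top wants the lowest of {M1=24, M2=15}, so chooses M2.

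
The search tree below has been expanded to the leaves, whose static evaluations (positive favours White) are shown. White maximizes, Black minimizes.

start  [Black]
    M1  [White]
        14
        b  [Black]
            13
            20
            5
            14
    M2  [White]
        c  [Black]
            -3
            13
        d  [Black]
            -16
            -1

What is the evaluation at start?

-3

b (Black): min(13, 20, 5, 14) = 5
M1 (White): max(14, 5) = 14
c (Black): min(-3, 13) = -3
d (Black): min(-16, -1) = -16
M2 (White): max(-3, -16) = -3
start (Black): min(14, -3) = -3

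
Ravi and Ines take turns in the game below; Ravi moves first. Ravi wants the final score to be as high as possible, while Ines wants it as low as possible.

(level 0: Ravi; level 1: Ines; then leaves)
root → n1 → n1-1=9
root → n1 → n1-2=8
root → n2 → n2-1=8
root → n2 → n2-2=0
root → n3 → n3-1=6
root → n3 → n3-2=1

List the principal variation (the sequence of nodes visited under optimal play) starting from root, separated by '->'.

root -> n1 -> n1-2

n1 (Ines): min(9, 8) = 8
n2 (Ines): min(8, 0) = 0
n3 (Ines): min(6, 1) = 1
root (Ravi): max(8, 0, 1) = 8
At root, Ravi picks n1 (highest: 8).
At n1, Ines picks n1-2 (lowest: 8).
Terminal value 8.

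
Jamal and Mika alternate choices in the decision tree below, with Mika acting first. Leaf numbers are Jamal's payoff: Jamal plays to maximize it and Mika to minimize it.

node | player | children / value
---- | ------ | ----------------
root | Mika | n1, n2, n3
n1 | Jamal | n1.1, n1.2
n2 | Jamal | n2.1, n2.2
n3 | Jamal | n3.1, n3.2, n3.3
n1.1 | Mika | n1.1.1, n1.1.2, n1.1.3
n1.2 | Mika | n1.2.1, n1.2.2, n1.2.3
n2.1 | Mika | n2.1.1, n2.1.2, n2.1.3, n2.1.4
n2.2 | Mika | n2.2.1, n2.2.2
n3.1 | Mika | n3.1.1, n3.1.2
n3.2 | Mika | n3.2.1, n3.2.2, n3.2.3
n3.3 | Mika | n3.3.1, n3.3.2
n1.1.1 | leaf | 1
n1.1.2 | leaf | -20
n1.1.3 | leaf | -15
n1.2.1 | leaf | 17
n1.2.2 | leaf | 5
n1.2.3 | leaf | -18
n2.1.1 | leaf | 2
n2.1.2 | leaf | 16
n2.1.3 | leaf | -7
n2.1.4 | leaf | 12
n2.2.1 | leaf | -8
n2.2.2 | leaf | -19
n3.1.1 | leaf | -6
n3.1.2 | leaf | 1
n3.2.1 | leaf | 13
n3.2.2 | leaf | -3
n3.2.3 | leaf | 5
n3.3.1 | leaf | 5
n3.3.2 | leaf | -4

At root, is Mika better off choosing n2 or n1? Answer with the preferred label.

n1

n2.1 (Mika): min(2, 16, -7, 12) = -7
n2.2 (Mika): min(-8, -19) = -19
n2 (Jamal): max(-7, -19) = -7
n1.1 (Mika): min(1, -20, -15) = -20
n1.2 (Mika): min(17, 5, -18) = -18
n1 (Jamal): max(-20, -18) = -18
Mika prefers the lower value; n2=-7, n1=-18. n1 is better since -18 < -7.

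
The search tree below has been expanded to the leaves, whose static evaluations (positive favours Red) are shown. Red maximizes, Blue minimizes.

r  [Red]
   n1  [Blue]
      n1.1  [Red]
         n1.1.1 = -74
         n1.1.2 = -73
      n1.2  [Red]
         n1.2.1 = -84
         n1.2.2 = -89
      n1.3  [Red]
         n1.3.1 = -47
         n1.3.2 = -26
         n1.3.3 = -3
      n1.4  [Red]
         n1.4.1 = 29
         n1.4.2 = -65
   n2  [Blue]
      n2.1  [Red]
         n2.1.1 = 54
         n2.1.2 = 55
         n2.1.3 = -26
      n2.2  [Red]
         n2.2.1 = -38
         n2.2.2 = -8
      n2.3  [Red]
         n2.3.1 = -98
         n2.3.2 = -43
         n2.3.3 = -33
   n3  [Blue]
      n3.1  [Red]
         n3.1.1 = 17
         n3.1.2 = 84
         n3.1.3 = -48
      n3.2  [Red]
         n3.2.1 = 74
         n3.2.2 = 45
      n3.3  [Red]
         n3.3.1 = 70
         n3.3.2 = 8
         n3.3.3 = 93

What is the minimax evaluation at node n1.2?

n1.2 (Red): max(-84, -89) = -84

-84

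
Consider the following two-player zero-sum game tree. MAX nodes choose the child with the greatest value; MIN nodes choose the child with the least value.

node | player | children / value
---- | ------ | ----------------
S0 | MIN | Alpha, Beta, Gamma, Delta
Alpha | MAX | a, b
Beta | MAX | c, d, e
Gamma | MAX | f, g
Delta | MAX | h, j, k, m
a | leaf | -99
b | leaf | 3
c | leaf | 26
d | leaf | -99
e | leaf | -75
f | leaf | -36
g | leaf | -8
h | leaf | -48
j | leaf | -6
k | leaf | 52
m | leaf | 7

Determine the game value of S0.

Alpha (MAX): max(-99, 3) = 3
Beta (MAX): max(26, -99, -75) = 26
Gamma (MAX): max(-36, -8) = -8
Delta (MAX): max(-48, -6, 52, 7) = 52
S0 (MIN): min(3, 26, -8, 52) = -8

-8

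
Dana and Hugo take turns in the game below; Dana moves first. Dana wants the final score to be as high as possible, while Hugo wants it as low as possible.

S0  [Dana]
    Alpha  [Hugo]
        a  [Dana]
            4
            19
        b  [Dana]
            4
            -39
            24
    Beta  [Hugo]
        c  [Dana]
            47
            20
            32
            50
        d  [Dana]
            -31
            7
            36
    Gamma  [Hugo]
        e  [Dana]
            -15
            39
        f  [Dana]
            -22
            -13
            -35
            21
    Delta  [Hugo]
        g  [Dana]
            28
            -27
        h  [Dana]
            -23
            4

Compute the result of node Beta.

36

c (Dana): max(47, 20, 32, 50) = 50
d (Dana): max(-31, 7, 36) = 36
Beta (Hugo): min(50, 36) = 36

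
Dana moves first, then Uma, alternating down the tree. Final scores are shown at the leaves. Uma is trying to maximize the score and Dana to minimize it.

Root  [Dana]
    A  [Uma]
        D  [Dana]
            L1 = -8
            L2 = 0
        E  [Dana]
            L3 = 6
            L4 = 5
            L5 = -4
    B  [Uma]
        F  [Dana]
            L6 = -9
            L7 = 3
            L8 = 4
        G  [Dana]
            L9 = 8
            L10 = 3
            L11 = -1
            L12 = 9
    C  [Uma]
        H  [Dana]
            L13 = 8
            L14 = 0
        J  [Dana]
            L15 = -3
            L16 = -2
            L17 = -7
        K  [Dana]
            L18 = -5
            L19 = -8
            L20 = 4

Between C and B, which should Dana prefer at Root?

H (Dana): min(8, 0) = 0
J (Dana): min(-3, -2, -7) = -7
K (Dana): min(-5, -8, 4) = -8
C (Uma): max(0, -7, -8) = 0
F (Dana): min(-9, 3, 4) = -9
G (Dana): min(8, 3, -1, 9) = -1
B (Uma): max(-9, -1) = -1
Dana prefers the lower value; C=0, B=-1. B is better since -1 < 0.

B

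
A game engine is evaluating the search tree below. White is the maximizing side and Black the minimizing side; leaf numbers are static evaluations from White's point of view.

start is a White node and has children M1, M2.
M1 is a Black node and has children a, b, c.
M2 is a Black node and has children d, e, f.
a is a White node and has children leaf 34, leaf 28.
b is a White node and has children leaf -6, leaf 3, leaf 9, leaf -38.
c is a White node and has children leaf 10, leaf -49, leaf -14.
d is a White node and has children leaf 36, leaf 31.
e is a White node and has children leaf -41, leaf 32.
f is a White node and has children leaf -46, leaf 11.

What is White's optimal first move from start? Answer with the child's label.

a (White): max(34, 28) = 34
b (White): max(-6, 3, 9, -38) = 9
c (White): max(10, -49, -14) = 10
M1 (Black): min(34, 9, 10) = 9
d (White): max(36, 31) = 36
e (White): max(-41, 32) = 32
f (White): max(-46, 11) = 11
M2 (Black): min(36, 32, 11) = 11
start (White): max(9, 11) = 11
White at start wants the highest of {M1=9, M2=11}, so chooses M2.

M2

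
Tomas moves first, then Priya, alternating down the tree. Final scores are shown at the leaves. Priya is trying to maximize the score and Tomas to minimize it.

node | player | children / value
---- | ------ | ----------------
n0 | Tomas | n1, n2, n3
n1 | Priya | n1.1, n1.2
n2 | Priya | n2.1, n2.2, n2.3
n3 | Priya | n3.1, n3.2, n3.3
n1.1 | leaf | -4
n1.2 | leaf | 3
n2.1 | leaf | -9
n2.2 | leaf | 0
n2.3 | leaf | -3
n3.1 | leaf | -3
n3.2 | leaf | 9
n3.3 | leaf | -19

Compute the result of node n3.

9

n3 (Priya): max(-3, 9, -19) = 9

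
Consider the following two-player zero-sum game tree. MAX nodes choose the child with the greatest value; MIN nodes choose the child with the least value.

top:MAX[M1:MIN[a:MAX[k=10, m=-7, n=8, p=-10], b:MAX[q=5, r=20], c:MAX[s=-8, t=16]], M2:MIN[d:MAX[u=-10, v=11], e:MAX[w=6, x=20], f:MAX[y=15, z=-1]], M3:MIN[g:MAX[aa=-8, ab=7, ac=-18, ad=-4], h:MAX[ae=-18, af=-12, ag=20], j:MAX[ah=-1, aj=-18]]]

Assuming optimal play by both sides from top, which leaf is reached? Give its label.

a (MAX): max(10, -7, 8, -10) = 10
b (MAX): max(5, 20) = 20
c (MAX): max(-8, 16) = 16
M1 (MIN): min(10, 20, 16) = 10
d (MAX): max(-10, 11) = 11
e (MAX): max(6, 20) = 20
f (MAX): max(15, -1) = 15
M2 (MIN): min(11, 20, 15) = 11
g (MAX): max(-8, 7, -18, -4) = 7
h (MAX): max(-18, -12, 20) = 20
j (MAX): max(-1, -18) = -1
M3 (MIN): min(7, 20, -1) = -1
top (MAX): max(10, 11, -1) = 11
At top, MAX picks M2 (highest: 11).
At M2, MIN picks d (lowest: 11).
At d, MAX picks v (highest: 11).
Terminal value 11.

v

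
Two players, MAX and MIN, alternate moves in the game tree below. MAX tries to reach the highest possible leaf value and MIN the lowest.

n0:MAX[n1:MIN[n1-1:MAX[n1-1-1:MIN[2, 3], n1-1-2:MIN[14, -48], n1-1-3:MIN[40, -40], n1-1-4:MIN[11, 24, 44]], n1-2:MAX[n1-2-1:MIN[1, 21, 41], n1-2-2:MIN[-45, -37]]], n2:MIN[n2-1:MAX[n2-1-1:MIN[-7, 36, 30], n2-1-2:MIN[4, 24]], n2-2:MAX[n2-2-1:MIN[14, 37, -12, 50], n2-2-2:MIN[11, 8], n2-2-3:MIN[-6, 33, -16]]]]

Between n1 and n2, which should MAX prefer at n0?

n1-1-1 (MIN): min(2, 3) = 2
n1-1-2 (MIN): min(14, -48) = -48
n1-1-3 (MIN): min(40, -40) = -40
n1-1-4 (MIN): min(11, 24, 44) = 11
n1-1 (MAX): max(2, -48, -40, 11) = 11
n1-2-1 (MIN): min(1, 21, 41) = 1
n1-2-2 (MIN): min(-45, -37) = -45
n1-2 (MAX): max(1, -45) = 1
n1 (MIN): min(11, 1) = 1
n2-1-1 (MIN): min(-7, 36, 30) = -7
n2-1-2 (MIN): min(4, 24) = 4
n2-1 (MAX): max(-7, 4) = 4
n2-2-1 (MIN): min(14, 37, -12, 50) = -12
n2-2-2 (MIN): min(11, 8) = 8
n2-2-3 (MIN): min(-6, 33, -16) = -16
n2-2 (MAX): max(-12, 8, -16) = 8
n2 (MIN): min(4, 8) = 4
MAX prefers the higher value; n1=1, n2=4. n2 is better since 4 > 1.

n2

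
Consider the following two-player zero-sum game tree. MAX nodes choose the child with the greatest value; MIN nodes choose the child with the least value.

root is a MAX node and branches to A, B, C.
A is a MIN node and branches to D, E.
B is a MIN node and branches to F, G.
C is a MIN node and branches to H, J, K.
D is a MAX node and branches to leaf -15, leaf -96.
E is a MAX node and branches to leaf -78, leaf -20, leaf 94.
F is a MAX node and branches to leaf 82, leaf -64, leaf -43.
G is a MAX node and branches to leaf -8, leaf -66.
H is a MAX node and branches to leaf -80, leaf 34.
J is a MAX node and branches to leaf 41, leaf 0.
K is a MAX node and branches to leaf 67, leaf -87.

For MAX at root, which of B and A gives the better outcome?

B

F (MAX): max(82, -64, -43) = 82
G (MAX): max(-8, -66) = -8
B (MIN): min(82, -8) = -8
D (MAX): max(-15, -96) = -15
E (MAX): max(-78, -20, 94) = 94
A (MIN): min(-15, 94) = -15
MAX prefers the higher value; B=-8, A=-15. B is better since -8 > -15.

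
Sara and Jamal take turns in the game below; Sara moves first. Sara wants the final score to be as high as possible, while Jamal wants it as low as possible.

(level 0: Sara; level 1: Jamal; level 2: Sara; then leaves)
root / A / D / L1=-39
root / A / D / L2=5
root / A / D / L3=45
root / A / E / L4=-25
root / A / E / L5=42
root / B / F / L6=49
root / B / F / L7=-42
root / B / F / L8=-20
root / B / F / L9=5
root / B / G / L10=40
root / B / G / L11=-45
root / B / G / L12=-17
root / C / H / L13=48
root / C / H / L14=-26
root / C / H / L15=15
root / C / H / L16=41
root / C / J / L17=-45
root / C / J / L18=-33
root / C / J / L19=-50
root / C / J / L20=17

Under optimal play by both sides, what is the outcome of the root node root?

42

D (Sara): max(-39, 5, 45) = 45
E (Sara): max(-25, 42) = 42
A (Jamal): min(45, 42) = 42
F (Sara): max(49, -42, -20, 5) = 49
G (Sara): max(40, -45, -17) = 40
B (Jamal): min(49, 40) = 40
H (Sara): max(48, -26, 15, 41) = 48
J (Sara): max(-45, -33, -50, 17) = 17
C (Jamal): min(48, 17) = 17
root (Sara): max(42, 40, 17) = 42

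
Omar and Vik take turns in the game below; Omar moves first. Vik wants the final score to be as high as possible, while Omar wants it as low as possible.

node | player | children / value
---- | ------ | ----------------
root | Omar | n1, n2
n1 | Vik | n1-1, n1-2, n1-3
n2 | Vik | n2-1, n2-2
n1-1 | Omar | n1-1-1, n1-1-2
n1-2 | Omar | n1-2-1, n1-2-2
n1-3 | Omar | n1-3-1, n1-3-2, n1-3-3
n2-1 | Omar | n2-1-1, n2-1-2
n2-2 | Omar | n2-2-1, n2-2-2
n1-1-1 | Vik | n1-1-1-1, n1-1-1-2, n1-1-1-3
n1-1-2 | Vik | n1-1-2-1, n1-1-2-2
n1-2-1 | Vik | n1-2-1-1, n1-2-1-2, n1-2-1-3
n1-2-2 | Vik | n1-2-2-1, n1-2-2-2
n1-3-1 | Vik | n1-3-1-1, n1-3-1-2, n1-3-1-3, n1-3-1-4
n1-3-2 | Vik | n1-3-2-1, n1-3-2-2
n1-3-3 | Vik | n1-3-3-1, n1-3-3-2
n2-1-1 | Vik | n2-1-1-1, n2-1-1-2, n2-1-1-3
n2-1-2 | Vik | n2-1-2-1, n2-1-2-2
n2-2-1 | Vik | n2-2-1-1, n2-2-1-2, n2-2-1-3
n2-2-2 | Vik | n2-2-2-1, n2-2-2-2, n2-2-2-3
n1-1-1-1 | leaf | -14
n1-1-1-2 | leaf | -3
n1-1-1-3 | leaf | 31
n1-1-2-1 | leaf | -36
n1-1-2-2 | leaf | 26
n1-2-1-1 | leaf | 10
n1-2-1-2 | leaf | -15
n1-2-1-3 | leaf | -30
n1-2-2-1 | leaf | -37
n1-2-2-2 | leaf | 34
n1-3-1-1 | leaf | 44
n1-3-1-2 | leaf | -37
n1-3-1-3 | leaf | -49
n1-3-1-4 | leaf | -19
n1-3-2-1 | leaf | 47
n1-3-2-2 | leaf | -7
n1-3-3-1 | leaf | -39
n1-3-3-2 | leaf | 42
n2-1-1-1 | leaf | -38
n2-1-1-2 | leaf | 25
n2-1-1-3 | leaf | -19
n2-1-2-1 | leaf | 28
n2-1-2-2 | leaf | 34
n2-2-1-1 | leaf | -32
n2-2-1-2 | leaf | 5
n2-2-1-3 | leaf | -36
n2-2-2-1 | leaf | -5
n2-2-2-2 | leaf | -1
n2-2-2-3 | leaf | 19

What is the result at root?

n1-1-1 (Vik): max(-14, -3, 31) = 31
n1-1-2 (Vik): max(-36, 26) = 26
n1-1 (Omar): min(31, 26) = 26
n1-2-1 (Vik): max(10, -15, -30) = 10
n1-2-2 (Vik): max(-37, 34) = 34
n1-2 (Omar): min(10, 34) = 10
n1-3-1 (Vik): max(44, -37, -49, -19) = 44
n1-3-2 (Vik): max(47, -7) = 47
n1-3-3 (Vik): max(-39, 42) = 42
n1-3 (Omar): min(44, 47, 42) = 42
n1 (Vik): max(26, 10, 42) = 42
n2-1-1 (Vik): max(-38, 25, -19) = 25
n2-1-2 (Vik): max(28, 34) = 34
n2-1 (Omar): min(25, 34) = 25
n2-2-1 (Vik): max(-32, 5, -36) = 5
n2-2-2 (Vik): max(-5, -1, 19) = 19
n2-2 (Omar): min(5, 19) = 5
n2 (Vik): max(25, 5) = 25
root (Omar): min(42, 25) = 25

25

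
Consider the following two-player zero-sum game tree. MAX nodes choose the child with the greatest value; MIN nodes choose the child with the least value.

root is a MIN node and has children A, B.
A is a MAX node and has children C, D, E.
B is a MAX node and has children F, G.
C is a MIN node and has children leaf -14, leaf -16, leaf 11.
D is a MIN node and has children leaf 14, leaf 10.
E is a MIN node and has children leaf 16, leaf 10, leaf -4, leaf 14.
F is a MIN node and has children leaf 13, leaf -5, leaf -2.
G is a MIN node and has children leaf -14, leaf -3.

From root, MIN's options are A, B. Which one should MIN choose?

B

C (MIN): min(-14, -16, 11) = -16
D (MIN): min(14, 10) = 10
E (MIN): min(16, 10, -4, 14) = -4
A (MAX): max(-16, 10, -4) = 10
F (MIN): min(13, -5, -2) = -5
G (MIN): min(-14, -3) = -14
B (MAX): max(-5, -14) = -5
root (MIN): min(10, -5) = -5
MIN at root wants the lowest of {A=10, B=-5}, so chooses B.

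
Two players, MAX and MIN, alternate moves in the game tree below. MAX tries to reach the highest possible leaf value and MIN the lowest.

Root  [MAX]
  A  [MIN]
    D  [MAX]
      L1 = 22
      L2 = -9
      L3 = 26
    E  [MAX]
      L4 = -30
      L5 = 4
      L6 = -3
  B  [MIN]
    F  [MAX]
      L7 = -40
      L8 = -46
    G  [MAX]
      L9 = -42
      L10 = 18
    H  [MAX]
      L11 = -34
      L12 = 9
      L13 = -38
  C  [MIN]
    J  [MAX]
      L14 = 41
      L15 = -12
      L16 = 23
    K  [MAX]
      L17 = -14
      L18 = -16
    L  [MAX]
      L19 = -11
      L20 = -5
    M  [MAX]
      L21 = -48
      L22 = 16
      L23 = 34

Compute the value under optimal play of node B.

-40

F (MAX): max(-40, -46) = -40
G (MAX): max(-42, 18) = 18
H (MAX): max(-34, 9, -38) = 9
B (MIN): min(-40, 18, 9) = -40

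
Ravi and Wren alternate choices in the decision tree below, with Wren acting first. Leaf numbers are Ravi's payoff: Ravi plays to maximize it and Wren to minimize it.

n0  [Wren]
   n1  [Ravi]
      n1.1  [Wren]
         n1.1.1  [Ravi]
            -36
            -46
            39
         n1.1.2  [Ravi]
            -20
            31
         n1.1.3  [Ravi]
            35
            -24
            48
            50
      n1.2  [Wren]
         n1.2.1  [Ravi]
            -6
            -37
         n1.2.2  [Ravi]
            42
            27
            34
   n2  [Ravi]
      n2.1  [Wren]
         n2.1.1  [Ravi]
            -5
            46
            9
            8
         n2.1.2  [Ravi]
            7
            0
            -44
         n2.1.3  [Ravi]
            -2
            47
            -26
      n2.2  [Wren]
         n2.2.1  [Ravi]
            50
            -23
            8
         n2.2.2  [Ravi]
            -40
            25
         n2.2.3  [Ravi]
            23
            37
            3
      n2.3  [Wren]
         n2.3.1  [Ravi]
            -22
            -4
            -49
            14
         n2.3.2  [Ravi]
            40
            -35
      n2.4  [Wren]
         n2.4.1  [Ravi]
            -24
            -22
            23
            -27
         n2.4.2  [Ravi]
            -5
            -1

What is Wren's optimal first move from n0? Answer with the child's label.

n2

n1.1.1 (Ravi): max(-36, -46, 39) = 39
n1.1.2 (Ravi): max(-20, 31) = 31
n1.1.3 (Ravi): max(35, -24, 48, 50) = 50
n1.1 (Wren): min(39, 31, 50) = 31
n1.2.1 (Ravi): max(-6, -37) = -6
n1.2.2 (Ravi): max(42, 27, 34) = 42
n1.2 (Wren): min(-6, 42) = -6
n1 (Ravi): max(31, -6) = 31
n2.1.1 (Ravi): max(-5, 46, 9, 8) = 46
n2.1.2 (Ravi): max(7, 0, -44) = 7
n2.1.3 (Ravi): max(-2, 47, -26) = 47
n2.1 (Wren): min(46, 7, 47) = 7
n2.2.1 (Ravi): max(50, -23, 8) = 50
n2.2.2 (Ravi): max(-40, 25) = 25
n2.2.3 (Ravi): max(23, 37, 3) = 37
n2.2 (Wren): min(50, 25, 37) = 25
n2.3.1 (Ravi): max(-22, -4, -49, 14) = 14
n2.3.2 (Ravi): max(40, -35) = 40
n2.3 (Wren): min(14, 40) = 14
n2.4.1 (Ravi): max(-24, -22, 23, -27) = 23
n2.4.2 (Ravi): max(-5, -1) = -1
n2.4 (Wren): min(23, -1) = -1
n2 (Ravi): max(7, 25, 14, -1) = 25
n0 (Wren): min(31, 25) = 25
Wren at n0 wants the lowest of {n1=31, n2=25}, so chooses n2.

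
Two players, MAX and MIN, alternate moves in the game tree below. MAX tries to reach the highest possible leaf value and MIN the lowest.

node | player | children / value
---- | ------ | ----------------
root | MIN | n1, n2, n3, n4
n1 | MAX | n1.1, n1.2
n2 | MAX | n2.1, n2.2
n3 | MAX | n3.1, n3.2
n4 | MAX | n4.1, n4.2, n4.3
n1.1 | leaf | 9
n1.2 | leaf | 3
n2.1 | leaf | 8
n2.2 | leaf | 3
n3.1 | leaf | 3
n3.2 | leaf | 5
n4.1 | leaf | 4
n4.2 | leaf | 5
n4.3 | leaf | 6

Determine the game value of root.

5

n1 (MAX): max(9, 3) = 9
n2 (MAX): max(8, 3) = 8
n3 (MAX): max(3, 5) = 5
n4 (MAX): max(4, 5, 6) = 6
root (MIN): min(9, 8, 5, 6) = 5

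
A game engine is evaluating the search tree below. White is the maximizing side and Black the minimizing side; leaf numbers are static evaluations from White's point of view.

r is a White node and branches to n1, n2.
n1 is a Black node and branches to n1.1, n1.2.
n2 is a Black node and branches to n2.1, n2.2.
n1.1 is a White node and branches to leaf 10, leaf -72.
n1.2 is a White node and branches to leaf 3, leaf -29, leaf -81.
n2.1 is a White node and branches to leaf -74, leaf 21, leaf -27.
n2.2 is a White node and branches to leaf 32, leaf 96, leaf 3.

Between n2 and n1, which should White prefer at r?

n2

n2.1 (White): max(-74, 21, -27) = 21
n2.2 (White): max(32, 96, 3) = 96
n2 (Black): min(21, 96) = 21
n1.1 (White): max(10, -72) = 10
n1.2 (White): max(3, -29, -81) = 3
n1 (Black): min(10, 3) = 3
White prefers the higher value; n2=21, n1=3. n2 is better since 21 > 3.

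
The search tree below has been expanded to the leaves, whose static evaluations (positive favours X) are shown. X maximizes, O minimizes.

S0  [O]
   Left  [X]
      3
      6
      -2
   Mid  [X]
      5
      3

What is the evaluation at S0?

5

Left (X): max(3, 6, -2) = 6
Mid (X): max(5, 3) = 5
S0 (O): min(6, 5) = 5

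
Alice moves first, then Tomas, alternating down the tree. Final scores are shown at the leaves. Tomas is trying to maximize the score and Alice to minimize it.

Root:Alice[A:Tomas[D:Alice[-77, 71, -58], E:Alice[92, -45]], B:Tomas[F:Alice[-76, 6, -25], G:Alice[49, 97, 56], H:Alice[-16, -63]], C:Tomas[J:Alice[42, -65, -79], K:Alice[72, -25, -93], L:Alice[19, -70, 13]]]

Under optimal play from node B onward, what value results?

49

F (Alice): min(-76, 6, -25) = -76
G (Alice): min(49, 97, 56) = 49
H (Alice): min(-16, -63) = -63
B (Tomas): max(-76, 49, -63) = 49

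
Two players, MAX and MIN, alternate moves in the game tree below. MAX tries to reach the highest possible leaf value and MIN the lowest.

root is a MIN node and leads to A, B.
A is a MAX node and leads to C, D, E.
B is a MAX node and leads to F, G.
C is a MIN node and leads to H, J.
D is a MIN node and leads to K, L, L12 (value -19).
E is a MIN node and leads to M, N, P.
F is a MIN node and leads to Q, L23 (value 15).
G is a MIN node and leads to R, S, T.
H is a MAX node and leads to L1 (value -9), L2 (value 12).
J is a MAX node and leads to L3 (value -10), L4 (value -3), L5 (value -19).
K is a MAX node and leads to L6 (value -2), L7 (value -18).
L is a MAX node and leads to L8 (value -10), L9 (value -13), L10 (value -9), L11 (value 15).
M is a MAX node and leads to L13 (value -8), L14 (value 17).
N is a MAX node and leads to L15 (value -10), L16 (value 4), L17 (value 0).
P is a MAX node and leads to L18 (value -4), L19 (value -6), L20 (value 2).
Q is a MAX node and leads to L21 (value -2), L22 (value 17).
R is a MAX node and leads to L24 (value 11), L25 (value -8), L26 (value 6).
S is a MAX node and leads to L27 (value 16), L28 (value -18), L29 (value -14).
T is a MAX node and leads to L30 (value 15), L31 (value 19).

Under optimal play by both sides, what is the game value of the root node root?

2

H (MAX): max(-9, 12) = 12
J (MAX): max(-10, -3, -19) = -3
C (MIN): min(12, -3) = -3
K (MAX): max(-2, -18) = -2
L (MAX): max(-10, -13, -9, 15) = 15
D (MIN): min(-2, 15, -19) = -19
M (MAX): max(-8, 17) = 17
N (MAX): max(-10, 4, 0) = 4
P (MAX): max(-4, -6, 2) = 2
E (MIN): min(17, 4, 2) = 2
A (MAX): max(-3, -19, 2) = 2
Q (MAX): max(-2, 17) = 17
F (MIN): min(17, 15) = 15
R (MAX): max(11, -8, 6) = 11
S (MAX): max(16, -18, -14) = 16
T (MAX): max(15, 19) = 19
G (MIN): min(11, 16, 19) = 11
B (MAX): max(15, 11) = 15
root (MIN): min(2, 15) = 2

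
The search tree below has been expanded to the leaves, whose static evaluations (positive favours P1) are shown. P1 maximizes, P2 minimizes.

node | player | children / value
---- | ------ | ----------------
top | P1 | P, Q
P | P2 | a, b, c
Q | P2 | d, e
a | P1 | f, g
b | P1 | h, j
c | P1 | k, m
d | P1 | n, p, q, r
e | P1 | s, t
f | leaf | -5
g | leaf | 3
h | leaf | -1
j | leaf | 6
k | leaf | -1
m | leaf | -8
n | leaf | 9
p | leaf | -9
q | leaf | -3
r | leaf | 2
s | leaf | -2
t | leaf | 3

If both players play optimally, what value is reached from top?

3

a (P1): max(-5, 3) = 3
b (P1): max(-1, 6) = 6
c (P1): max(-1, -8) = -1
P (P2): min(3, 6, -1) = -1
d (P1): max(9, -9, -3, 2) = 9
e (P1): max(-2, 3) = 3
Q (P2): min(9, 3) = 3
top (P1): max(-1, 3) = 3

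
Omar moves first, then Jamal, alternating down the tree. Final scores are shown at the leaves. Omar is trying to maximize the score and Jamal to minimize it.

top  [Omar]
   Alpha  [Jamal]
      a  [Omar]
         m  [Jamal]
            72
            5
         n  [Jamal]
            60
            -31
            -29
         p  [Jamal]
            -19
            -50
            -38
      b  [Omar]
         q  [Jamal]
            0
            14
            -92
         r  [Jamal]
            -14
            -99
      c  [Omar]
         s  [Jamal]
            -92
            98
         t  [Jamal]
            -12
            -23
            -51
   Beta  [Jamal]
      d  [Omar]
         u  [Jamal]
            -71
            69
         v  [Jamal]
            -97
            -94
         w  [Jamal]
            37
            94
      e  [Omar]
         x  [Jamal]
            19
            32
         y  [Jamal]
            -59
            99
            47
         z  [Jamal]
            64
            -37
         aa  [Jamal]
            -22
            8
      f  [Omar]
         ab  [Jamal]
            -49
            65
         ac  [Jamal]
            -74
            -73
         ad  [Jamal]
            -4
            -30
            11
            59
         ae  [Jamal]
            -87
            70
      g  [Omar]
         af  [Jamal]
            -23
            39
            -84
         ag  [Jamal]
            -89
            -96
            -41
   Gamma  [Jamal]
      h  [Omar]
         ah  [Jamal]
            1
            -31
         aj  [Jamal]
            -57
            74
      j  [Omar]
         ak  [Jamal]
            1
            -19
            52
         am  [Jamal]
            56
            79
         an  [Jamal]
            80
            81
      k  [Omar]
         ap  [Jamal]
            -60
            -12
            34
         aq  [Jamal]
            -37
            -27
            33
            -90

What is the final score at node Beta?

-84

u (Jamal): min(-71, 69) = -71
v (Jamal): min(-97, -94) = -97
w (Jamal): min(37, 94) = 37
d (Omar): max(-71, -97, 37) = 37
x (Jamal): min(19, 32) = 19
y (Jamal): min(-59, 99, 47) = -59
z (Jamal): min(64, -37) = -37
aa (Jamal): min(-22, 8) = -22
e (Omar): max(19, -59, -37, -22) = 19
ab (Jamal): min(-49, 65) = -49
ac (Jamal): min(-74, -73) = -74
ad (Jamal): min(-4, -30, 11, 59) = -30
ae (Jamal): min(-87, 70) = -87
f (Omar): max(-49, -74, -30, -87) = -30
af (Jamal): min(-23, 39, -84) = -84
ag (Jamal): min(-89, -96, -41) = -96
g (Omar): max(-84, -96) = -84
Beta (Jamal): min(37, 19, -30, -84) = -84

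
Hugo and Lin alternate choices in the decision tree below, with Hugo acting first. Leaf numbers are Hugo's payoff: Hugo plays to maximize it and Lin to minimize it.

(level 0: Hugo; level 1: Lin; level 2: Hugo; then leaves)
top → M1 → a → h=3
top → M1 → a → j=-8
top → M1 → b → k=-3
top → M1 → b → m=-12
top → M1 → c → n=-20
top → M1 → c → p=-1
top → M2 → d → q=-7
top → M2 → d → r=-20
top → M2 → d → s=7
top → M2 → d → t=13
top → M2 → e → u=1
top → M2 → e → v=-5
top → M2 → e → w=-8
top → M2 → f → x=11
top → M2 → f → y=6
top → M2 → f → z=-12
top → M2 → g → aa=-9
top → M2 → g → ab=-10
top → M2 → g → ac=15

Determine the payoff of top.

1

a (Hugo): max(3, -8) = 3
b (Hugo): max(-3, -12) = -3
c (Hugo): max(-20, -1) = -1
M1 (Lin): min(3, -3, -1) = -3
d (Hugo): max(-7, -20, 7, 13) = 13
e (Hugo): max(1, -5, -8) = 1
f (Hugo): max(11, 6, -12) = 11
g (Hugo): max(-9, -10, 15) = 15
M2 (Lin): min(13, 1, 11, 15) = 1
top (Hugo): max(-3, 1) = 1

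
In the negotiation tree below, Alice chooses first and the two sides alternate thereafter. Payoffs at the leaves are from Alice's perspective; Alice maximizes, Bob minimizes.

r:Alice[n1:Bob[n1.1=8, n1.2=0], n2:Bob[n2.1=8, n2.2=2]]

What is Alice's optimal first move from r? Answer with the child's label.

n1 (Bob): min(8, 0) = 0
n2 (Bob): min(8, 2) = 2
r (Alice): max(0, 2) = 2
Alice at r wants the highest of {n1=0, n2=2}, so chooses n2.

n2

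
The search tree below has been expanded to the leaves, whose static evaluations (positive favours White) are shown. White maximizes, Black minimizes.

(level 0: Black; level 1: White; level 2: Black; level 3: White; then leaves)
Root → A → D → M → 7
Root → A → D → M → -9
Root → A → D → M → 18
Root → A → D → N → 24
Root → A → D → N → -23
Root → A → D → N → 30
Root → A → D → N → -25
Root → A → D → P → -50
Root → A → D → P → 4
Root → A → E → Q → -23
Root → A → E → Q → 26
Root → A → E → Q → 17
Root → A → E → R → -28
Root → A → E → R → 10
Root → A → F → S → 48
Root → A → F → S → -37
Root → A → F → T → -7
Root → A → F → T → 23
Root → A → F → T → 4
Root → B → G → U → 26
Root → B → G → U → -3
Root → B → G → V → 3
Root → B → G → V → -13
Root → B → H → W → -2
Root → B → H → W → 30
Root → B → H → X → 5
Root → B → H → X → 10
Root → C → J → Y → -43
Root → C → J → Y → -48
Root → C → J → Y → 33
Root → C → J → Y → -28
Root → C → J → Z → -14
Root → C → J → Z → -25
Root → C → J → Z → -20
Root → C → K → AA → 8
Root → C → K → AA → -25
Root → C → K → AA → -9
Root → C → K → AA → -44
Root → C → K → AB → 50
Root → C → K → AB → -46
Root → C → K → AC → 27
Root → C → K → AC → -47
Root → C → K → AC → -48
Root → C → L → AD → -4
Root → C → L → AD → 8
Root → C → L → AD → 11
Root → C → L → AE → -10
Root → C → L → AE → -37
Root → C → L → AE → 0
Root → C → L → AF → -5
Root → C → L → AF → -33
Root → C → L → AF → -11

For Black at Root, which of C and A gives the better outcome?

Y (White): max(-43, -48, 33, -28) = 33
Z (White): max(-14, -25, -20) = -14
J (Black): min(33, -14) = -14
AA (White): max(8, -25, -9, -44) = 8
AB (White): max(50, -46) = 50
AC (White): max(27, -47, -48) = 27
K (Black): min(8, 50, 27) = 8
AD (White): max(-4, 8, 11) = 11
AE (White): max(-10, -37, 0) = 0
AF (White): max(-5, -33, -11) = -5
L (Black): min(11, 0, -5) = -5
C (White): max(-14, 8, -5) = 8
M (White): max(7, -9, 18) = 18
N (White): max(24, -23, 30, -25) = 30
P (White): max(-50, 4) = 4
D (Black): min(18, 30, 4) = 4
Q (White): max(-23, 26, 17) = 26
R (White): max(-28, 10) = 10
E (Black): min(26, 10) = 10
S (White): max(48, -37) = 48
T (White): max(-7, 23, 4) = 23
F (Black): min(48, 23) = 23
A (White): max(4, 10, 23) = 23
Black prefers the lower value; C=8, A=23. C is better since 8 < 23.

C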